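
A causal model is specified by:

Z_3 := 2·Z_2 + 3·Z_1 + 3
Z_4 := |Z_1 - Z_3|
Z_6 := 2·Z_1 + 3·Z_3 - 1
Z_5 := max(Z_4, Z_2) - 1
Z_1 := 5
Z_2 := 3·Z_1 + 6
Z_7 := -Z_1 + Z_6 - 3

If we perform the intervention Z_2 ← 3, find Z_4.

19

Under do(Z_2=3), the mechanism Z_2 := 3·Z_1 + 6 is discarded; Z_2 is fixed at 3.
Z_3 = 2·Z_2 + 3·Z_1 + 3  [with Z_2=3, Z_1=5]  = 24
Z_4 = |Z_1 - Z_3|  [with Z_1=5, Z_3=24]  = 19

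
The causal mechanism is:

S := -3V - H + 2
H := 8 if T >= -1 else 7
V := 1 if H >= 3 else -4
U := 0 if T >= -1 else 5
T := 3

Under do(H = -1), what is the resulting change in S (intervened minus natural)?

do(H=-1) replaces the equation H := 8 if T >= -1 else 7 with the constant H = -1.
V = 1 if H >= 3 else -4  [with H=-1]  = -4
S = -3V - H + 2  [with V=-4, H=-1]  = 15
Without intervention: H = 8 if T >= -1 else 7  [with T=3]  = 8; V = 1 if H >= 3 else -4  [with H=8]  = 1; S = -3V - H + 2  [with V=1, H=8]  = -9.
Change = 15 − (-9) = 24.

24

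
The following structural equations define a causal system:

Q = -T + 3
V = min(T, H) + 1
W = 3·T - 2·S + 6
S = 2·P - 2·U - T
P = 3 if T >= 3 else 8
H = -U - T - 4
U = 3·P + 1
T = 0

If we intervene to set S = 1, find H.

Intervening sets S = 1 and removes its equation (S = 2·P - 2·U - T).
No directed path runs from S to H, so H keeps its natural value.
P = 3 if T >= 3 else 8  [with T=0]  = 8
U = 3·P + 1  [with P=8]  = 25
H = -U - T - 4  [with U=25, T=0]  = -29

-29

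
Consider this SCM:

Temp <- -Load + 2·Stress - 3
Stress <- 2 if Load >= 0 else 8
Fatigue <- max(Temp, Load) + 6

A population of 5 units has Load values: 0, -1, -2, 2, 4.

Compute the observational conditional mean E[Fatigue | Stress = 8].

20.5

E[Fatigue|Stress=8] averages over only the 2 units with Stress=8 (Load = -1, -2): Fatigue = 20, 21, mean 20.5.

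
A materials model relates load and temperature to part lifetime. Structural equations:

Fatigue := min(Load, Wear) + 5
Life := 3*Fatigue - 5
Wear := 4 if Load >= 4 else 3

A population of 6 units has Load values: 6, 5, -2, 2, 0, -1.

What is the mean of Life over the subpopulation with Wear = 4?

22

E[Life|Wear=4] averages over only the 2 units with Wear=4 (Load = 6, 5): Life = 22, 22, mean 22.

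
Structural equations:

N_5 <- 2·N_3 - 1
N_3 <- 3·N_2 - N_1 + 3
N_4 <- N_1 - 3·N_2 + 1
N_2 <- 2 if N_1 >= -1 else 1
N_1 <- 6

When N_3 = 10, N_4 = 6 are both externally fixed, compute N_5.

Setting N_3 = 10, N_4 = 6 by intervention discards those variables' equations.
N_5 = 2·N_3 - 1  [with N_3=10]  = 19

19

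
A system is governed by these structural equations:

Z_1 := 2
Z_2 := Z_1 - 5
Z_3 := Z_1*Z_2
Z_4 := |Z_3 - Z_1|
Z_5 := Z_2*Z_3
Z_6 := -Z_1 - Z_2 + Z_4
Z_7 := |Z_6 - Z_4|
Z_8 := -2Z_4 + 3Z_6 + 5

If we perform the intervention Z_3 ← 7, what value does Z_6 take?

The intervention breaks the incoming arrows to Z_3: Z_3 := Z_1*Z_2 no longer applies, and Z_3 = 7.
Z_2 = Z_1 - 5  [with Z_1=2]  = -3
Z_4 = |Z_3 - Z_1|  [with Z_3=7, Z_1=2]  = 5
Z_6 = -Z_1 - Z_2 + Z_4  [with Z_1=2, Z_2=-3, Z_4=5]  = 6

6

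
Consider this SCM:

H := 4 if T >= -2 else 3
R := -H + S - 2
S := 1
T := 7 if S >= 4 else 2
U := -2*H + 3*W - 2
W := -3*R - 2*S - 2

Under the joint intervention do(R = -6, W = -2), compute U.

-16

The joint intervention fixes R = -6, W = -2, removing each variable's own equation.
T = 7 if S >= 4 else 2  [with S=1]  = 2
H = 4 if T >= -2 else 3  [with T=2]  = 4
U = -2*H + 3*W - 2  [with H=4, W=-2]  = -16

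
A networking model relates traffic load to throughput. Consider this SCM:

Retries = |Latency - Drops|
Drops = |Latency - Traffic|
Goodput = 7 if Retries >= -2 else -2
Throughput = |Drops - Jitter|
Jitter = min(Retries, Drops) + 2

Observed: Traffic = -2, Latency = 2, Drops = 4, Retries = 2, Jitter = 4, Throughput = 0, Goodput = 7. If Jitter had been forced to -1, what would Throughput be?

The intervention breaks the incoming arrows to Jitter: Jitter = min(Retries, Drops) + 2 no longer applies, and Jitter = -1.
Drops = |Latency - Traffic|  [with Latency=2, Traffic=-2]  = 4
Throughput = |Drops - Jitter|  [with Drops=4, Jitter=-1]  = 5

5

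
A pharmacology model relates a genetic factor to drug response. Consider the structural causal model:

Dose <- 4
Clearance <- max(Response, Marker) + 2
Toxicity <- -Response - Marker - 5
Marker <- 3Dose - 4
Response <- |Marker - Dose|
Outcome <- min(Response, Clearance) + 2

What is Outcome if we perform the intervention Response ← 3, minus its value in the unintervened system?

The intervention breaks the incoming arrows to Response: Response <- |Marker - Dose| no longer applies, and Response = 3.
Marker = 3Dose - 4  [with Dose=4]  = 8
Clearance = max(Response, Marker) + 2  [with Response=3, Marker=8]  = 10
Outcome = min(Response, Clearance) + 2  [with Response=3, Clearance=10]  = 5
Without intervention: Marker = 3Dose - 4  [with Dose=4]  = 8; Response = |Marker - Dose|  [with Marker=8, Dose=4]  = 4; Clearance = max(Response, Marker) + 2  [with Response=4, Marker=8]  = 10; Outcome = min(Response, Clearance) + 2  [with Response=4, Clearance=10]  = 6.
Change = 5 − 6 = -1.

-1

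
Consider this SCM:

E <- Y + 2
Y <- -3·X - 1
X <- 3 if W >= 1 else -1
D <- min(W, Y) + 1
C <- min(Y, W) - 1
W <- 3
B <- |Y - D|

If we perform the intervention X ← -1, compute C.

1

Under do(X=-1), the mechanism X <- 3 if W >= 1 else -1 is discarded; X is fixed at -1.
Y = -3·X - 1  [with X=-1]  = 2
C = min(Y, W) - 1  [with Y=2, W=3]  = 1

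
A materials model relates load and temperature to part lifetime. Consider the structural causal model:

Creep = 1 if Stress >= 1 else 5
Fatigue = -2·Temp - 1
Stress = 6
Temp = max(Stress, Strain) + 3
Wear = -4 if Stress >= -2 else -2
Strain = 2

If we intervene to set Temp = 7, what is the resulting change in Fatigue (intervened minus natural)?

The intervention breaks the incoming arrows to Temp: Temp = max(Stress, Strain) + 3 no longer applies, and Temp = 7.
Fatigue = -2·Temp - 1  [with Temp=7]  = -15
Without intervention: Temp = max(Stress, Strain) + 3  [with Stress=6, Strain=2]  = 9; Fatigue = -2·Temp - 1  [with Temp=9]  = -19.
Change = -15 − (-19) = 4.

4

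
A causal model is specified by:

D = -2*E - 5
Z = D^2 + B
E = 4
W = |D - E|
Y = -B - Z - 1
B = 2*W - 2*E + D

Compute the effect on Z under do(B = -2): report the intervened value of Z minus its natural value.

Intervening sets B = -2 and removes its equation (B = 2*W - 2*E + D).
D = -2*E - 5  [with E=4]  = -13
Z = D^2 + B  [with D=-13, B=-2]  = 167
Without intervention: D = -2*E - 5  [with E=4]  = -13; W = |D - E|  [with D=-13, E=4]  = 17; B = 2*W - 2*E + D  [with W=17, E=4, D=-13]  = 13; Z = D^2 + B  [with D=-13, B=13]  = 182.
Change = 167 − 182 = -15.

-15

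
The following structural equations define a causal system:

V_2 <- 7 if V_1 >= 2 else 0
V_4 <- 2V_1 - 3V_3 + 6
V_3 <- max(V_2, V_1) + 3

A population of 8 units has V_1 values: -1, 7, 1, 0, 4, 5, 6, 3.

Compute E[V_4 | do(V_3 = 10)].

-17.75

do(V_3=10) breaks V_3's dependence on V_1. With V_3=10 fixed, V_4 across the units is -26, -10, -22, -24, -16, -14, -12, -18, mean -17.75.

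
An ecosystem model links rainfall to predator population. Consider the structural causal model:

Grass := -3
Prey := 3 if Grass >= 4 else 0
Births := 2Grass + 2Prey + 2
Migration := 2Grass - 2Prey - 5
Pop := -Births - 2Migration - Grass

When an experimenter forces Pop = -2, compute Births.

-4

do(Pop=-2) replaces the equation Pop := -Births - 2Migration - Grass with the constant Pop = -2.
Births is not downstream of the intervention, so its value is determined by the original equations.
Prey = 3 if Grass >= 4 else 0  [with Grass=-3]  = 0
Births = 2Grass + 2Prey + 2  [with Grass=-3, Prey=0]  = -4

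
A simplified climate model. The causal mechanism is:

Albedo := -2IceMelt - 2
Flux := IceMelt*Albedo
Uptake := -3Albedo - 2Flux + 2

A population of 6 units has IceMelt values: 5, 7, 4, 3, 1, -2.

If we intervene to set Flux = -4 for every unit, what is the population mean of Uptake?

34

do(Flux=-4) breaks Flux's dependence on IceMelt. With Flux=-4 fixed, Uptake across the units is 46, 58, 40, 34, 22, 4, mean 34.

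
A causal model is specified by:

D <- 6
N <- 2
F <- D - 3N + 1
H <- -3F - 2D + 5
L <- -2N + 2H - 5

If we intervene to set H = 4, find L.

-1

Intervening sets H = 4 and removes its equation (H <- -3F - 2D + 5).
L = -2N + 2H - 5  [with N=2, H=4]  = -1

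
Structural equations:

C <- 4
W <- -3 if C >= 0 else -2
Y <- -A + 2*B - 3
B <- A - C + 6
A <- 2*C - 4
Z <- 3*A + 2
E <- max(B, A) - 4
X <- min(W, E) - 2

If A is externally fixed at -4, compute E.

-6

do(A=-4) replaces the equation A <- 2*C - 4 with the constant A = -4.
B = A - C + 6  [with A=-4, C=4]  = -2
E = max(B, A) - 4  [with B=-2, A=-4]  = -6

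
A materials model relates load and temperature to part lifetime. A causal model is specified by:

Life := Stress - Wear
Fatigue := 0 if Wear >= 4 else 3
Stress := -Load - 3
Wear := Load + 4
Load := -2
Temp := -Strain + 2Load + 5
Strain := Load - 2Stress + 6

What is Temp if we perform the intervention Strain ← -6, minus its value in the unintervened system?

The intervention breaks the incoming arrows to Strain: Strain := Load - 2Stress + 6 no longer applies, and Strain = -6.
Temp = -Strain + 2Load + 5  [with Strain=-6, Load=-2]  = 7
Without intervention: Stress = -Load - 3  [with Load=-2]  = -1; Strain = Load - 2Stress + 6  [with Load=-2, Stress=-1]  = 6; Temp = -Strain + 2Load + 5  [with Strain=6, Load=-2]  = -5.
Change = 7 − (-5) = 12.

12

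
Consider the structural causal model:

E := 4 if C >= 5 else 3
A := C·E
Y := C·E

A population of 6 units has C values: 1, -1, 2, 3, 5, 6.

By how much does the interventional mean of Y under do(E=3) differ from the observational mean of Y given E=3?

4.25

do(E=3) breaks E's dependence on C. With E=3 fixed, Y across the units is 3, -3, 6, 9, 15, 18, mean 8.
Observing E=3 restricts to units where E's equation naturally yields 3: C ∈ {1, -1, 2, 3}. In that subpopulation Y = 3, -3, 6, 9, mean 3.75.
Difference = 8 − 3.75 = 4.25.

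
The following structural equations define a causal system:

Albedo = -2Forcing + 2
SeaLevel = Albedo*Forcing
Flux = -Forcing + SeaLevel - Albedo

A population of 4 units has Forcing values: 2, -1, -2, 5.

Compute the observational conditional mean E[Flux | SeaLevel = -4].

-5.5

Conditioning on SeaLevel=-4 selects the 2 unit(s) with Forcing ∈ {2, -1}. Their Flux values: -4, -7. Mean = -5.5.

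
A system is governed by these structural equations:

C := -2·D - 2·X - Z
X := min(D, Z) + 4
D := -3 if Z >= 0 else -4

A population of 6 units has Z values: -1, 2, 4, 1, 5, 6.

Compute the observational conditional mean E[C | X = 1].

Conditioning on X=1 selects the 5 unit(s) with Z ∈ {2, 4, 1, 5, 6}. Their C values: 2, 0, 3, -1, -2. Mean = 0.4.

0.4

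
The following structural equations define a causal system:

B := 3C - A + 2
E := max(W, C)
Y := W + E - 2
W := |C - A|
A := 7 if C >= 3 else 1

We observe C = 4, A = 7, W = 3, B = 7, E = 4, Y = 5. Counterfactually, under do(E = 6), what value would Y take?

7

The intervention breaks the incoming arrows to E: E := max(W, C) no longer applies, and E = 6.
A = 7 if C >= 3 else 1  [with C=4]  = 7
W = |C - A|  [with C=4, A=7]  = 3
Y = W + E - 2  [with W=3, E=6]  = 7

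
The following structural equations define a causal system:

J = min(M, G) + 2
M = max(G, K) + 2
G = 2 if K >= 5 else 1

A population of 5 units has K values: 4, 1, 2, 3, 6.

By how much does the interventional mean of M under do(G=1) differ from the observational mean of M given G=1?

Every unit gets G=1 under the intervention. M values become 6, 3, 4, 5, 8; E[M|do(G=1)] = 5.2.
Conditioning on G=1 selects the 4 unit(s) with K ∈ {4, 1, 2, 3}. Their M values: 6, 3, 4, 5. Mean = 4.5.
Difference = 5.2 − 4.5 = 0.7.

0.7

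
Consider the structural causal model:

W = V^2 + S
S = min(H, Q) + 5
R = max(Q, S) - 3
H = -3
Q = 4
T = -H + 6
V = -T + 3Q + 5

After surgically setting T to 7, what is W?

102

The intervention breaks the incoming arrows to T: T = -H + 6 no longer applies, and T = 7.
S = min(H, Q) + 5  [with H=-3, Q=4]  = 2
V = -T + 3Q + 5  [with T=7, Q=4]  = 10
W = V^2 + S  [with V=10, S=2]  = 102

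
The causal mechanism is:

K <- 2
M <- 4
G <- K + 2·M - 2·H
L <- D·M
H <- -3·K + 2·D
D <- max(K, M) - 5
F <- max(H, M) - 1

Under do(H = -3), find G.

The intervention breaks the incoming arrows to H: H <- -3·K + 2·D no longer applies, and H = -3.
G = K + 2·M - 2·H  [with K=2, M=4, H=-3]  = 16

16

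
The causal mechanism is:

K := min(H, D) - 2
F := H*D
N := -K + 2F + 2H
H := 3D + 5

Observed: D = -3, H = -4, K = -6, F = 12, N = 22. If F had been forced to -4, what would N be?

Intervening sets F = -4 and removes its equation (F := H*D).
H = 3D + 5  [with D=-3]  = -4
K = min(H, D) - 2  [with H=-4, D=-3]  = -6
N = -K + 2F + 2H  [with K=-6, F=-4, H=-4]  = -10

-10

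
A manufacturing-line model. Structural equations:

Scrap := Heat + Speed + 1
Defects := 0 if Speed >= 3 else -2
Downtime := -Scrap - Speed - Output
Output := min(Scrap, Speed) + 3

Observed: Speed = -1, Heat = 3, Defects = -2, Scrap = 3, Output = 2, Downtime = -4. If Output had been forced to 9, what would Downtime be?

-11

The intervention breaks the incoming arrows to Output: Output := min(Scrap, Speed) + 3 no longer applies, and Output = 9.
Scrap = Heat + Speed + 1  [with Heat=3, Speed=-1]  = 3
Downtime = -Scrap - Speed - Output  [with Scrap=3, Speed=-1, Output=9]  = -11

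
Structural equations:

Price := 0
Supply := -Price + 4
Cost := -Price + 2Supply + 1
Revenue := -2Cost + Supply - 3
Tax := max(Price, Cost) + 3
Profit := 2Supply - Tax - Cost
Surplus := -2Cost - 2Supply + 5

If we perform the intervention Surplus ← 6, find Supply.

4

Under do(Surplus=6), the mechanism Surplus := -2Cost - 2Supply + 5 is discarded; Surplus is fixed at 6.
Supply is not downstream of the intervention, so its value is determined by the original equations.
Supply = -Price + 4  [with Price=0]  = 4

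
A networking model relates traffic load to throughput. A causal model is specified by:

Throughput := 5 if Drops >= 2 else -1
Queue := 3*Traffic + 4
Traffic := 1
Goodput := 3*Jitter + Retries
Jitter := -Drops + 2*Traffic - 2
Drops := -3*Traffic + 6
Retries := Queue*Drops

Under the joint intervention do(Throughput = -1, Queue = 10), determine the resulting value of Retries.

30

Under do(Throughput = -1, Queue = 10), each intervened variable's structural equation is replaced by its fixed value.
Drops = -3*Traffic + 6  [with Traffic=1]  = 3
Retries = Queue*Drops  [with Queue=10, Drops=3]  = 30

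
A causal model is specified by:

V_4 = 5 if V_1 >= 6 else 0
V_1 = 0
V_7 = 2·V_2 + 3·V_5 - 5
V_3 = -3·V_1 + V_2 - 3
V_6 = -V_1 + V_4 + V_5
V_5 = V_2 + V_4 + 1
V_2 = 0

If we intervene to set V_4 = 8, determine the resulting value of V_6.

17

Under do(V_4=8), the mechanism V_4 = 5 if V_1 >= 6 else 0 is discarded; V_4 is fixed at 8.
V_5 = V_2 + V_4 + 1  [with V_2=0, V_4=8]  = 9
V_6 = -V_1 + V_4 + V_5  [with V_1=0, V_4=8, V_5=9]  = 17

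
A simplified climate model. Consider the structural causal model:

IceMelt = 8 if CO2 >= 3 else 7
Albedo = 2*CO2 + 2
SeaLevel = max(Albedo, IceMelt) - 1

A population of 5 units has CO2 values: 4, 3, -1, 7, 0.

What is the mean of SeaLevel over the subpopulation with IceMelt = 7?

6

E[SeaLevel|IceMelt=7] averages over only the 2 units with IceMelt=7 (CO2 = -1, 0): SeaLevel = 6, 6, mean 6.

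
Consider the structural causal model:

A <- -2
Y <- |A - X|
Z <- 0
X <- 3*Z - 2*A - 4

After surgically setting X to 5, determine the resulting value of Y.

7

The intervention breaks the incoming arrows to X: X <- 3*Z - 2*A - 4 no longer applies, and X = 5.
Y = |A - X|  [with A=-2, X=5]  = 7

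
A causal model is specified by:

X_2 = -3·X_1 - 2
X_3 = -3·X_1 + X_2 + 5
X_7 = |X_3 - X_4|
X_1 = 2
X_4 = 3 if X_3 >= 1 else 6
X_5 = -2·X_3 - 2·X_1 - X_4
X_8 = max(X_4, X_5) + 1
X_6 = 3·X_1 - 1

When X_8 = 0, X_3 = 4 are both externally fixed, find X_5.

The joint intervention fixes X_8 = 0, X_3 = 4, removing each variable's own equation.
X_4 = 3 if X_3 >= 1 else 6  [with X_3=4]  = 3
X_5 = -2·X_3 - 2·X_1 - X_4  [with X_3=4, X_1=2, X_4=3]  = -15

-15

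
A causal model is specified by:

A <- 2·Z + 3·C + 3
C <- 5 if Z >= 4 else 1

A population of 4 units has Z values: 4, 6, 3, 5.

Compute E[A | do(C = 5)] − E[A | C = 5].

-1

do(C=5) breaks C's dependence on Z. With C=5 fixed, A across the units is 26, 30, 24, 28, mean 27.
Conditioning on C=5 selects the 3 unit(s) with Z ∈ {4, 6, 5}. Their A values: 26, 30, 28. Mean = 28.
Difference = 27 − 28 = -1.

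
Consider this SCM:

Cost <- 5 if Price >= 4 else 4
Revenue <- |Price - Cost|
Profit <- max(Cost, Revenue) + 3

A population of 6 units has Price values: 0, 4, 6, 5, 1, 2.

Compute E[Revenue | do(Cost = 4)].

The intervention sets Cost=4 in all 6 units regardless of Price. Recomputing Revenue per unit gives 4, 0, 2, 1, 3, 2; average 2.

2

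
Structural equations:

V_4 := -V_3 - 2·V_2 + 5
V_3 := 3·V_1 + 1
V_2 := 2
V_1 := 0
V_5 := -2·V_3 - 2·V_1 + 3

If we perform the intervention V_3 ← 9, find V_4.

-8

The intervention breaks the incoming arrows to V_3: V_3 := 3·V_1 + 1 no longer applies, and V_3 = 9.
V_4 = -V_3 - 2·V_2 + 5  [with V_3=9, V_2=2]  = -8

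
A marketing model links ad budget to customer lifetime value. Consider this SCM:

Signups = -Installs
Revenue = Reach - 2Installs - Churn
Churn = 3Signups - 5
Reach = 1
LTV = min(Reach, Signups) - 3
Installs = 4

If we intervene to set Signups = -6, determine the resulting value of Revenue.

16

do(Signups=-6) replaces the equation Signups = -Installs with the constant Signups = -6.
Churn = 3Signups - 5  [with Signups=-6]  = -23
Revenue = Reach - 2Installs - Churn  [with Reach=1, Installs=4, Churn=-23]  = 16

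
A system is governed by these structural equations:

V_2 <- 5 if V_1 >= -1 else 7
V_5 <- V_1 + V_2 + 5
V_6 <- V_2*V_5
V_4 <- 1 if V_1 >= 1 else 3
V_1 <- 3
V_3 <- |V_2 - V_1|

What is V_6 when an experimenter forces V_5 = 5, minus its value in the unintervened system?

The intervention breaks the incoming arrows to V_5: V_5 <- V_1 + V_2 + 5 no longer applies, and V_5 = 5.
V_2 = 5 if V_1 >= -1 else 7  [with V_1=3]  = 5
V_6 = V_2*V_5  [with V_2=5, V_5=5]  = 25
Without intervention: V_2 = 5 if V_1 >= -1 else 7  [with V_1=3]  = 5; V_5 = V_1 + V_2 + 5  [with V_1=3, V_2=5]  = 13; V_6 = V_2*V_5  [with V_2=5, V_5=13]  = 65.
Change = 25 − 65 = -40.

-40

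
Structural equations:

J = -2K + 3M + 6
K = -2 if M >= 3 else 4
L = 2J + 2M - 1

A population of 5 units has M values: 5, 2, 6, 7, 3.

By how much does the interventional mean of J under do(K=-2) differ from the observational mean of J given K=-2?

-1.95

Under do(K=-2), K's equation is replaced by K=-2 for every unit. Per-unit J: 25, 16, 28, 31, 19. Mean = 23.8.
Conditioning on K=-2 selects the 4 unit(s) with M ∈ {5, 6, 7, 3}. Their J values: 25, 28, 31, 19. Mean = 25.75.
Difference = 23.8 − 25.75 = -1.95.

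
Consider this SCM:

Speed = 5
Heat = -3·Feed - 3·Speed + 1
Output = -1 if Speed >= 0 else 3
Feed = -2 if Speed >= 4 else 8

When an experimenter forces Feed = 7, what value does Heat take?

The intervention breaks the incoming arrows to Feed: Feed = -2 if Speed >= 4 else 8 no longer applies, and Feed = 7.
Heat = -3·Feed - 3·Speed + 1  [with Feed=7, Speed=5]  = -35

-35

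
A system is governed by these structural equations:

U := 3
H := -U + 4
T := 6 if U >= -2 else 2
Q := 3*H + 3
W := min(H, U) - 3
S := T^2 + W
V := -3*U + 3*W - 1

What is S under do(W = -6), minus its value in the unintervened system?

The intervention breaks the incoming arrows to W: W := min(H, U) - 3 no longer applies, and W = -6.
T = 6 if U >= -2 else 2  [with U=3]  = 6
S = T^2 + W  [with T=6, W=-6]  = 30
Without intervention: H = -U + 4  [with U=3]  = 1; T = 6 if U >= -2 else 2  [with U=3]  = 6; W = min(H, U) - 3  [with H=1, U=3]  = -2; S = T^2 + W  [with T=6, W=-2]  = 34.
Change = 30 − 34 = -4.

-4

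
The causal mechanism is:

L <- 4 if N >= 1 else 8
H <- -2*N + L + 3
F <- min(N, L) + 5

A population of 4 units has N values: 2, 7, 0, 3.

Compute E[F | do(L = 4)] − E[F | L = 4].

-0.75

do(L=4) breaks L's dependence on N. With L=4 fixed, F across the units is 7, 9, 5, 8, mean 7.25.
E[F|L=4] averages over only the 3 units with L=4 (N = 2, 7, 3): F = 7, 9, 8, mean 8.
Difference = 7.25 − 8 = -0.75.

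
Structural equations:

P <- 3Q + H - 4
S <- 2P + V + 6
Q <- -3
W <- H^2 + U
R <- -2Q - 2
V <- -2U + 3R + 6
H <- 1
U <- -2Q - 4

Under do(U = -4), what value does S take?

The intervention breaks the incoming arrows to U: U <- -2Q - 4 no longer applies, and U = -4.
R = -2Q - 2  [with Q=-3]  = 4
V = -2U + 3R + 6  [with U=-4, R=4]  = 26
P = 3Q + H - 4  [with Q=-3, H=1]  = -12
S = 2P + V + 6  [with P=-12, V=26]  = 8

8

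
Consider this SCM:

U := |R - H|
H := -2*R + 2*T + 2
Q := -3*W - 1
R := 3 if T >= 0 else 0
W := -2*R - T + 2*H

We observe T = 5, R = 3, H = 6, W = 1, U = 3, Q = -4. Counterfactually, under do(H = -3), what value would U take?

6

do(H=-3) replaces the equation H := -2*R + 2*T + 2 with the constant H = -3.
R = 3 if T >= 0 else 0  [with T=5]  = 3
U = |R - H|  [with R=3, H=-3]  = 6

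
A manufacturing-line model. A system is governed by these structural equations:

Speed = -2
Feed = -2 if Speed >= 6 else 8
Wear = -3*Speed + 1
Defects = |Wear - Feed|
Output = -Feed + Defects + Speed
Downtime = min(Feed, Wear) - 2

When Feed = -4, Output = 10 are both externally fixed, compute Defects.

11

The joint intervention fixes Feed = -4, Output = 10, removing each variable's own equation.
Wear = -3*Speed + 1  [with Speed=-2]  = 7
Defects = |Wear - Feed|  [with Wear=7, Feed=-4]  = 11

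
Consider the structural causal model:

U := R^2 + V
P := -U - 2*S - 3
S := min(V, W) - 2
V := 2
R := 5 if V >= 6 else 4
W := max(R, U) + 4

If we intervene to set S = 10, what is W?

22

The intervention breaks the incoming arrows to S: S := min(V, W) - 2 no longer applies, and S = 10.
Since W is not a descendant of the intervened variable, it is unaffected.
R = 5 if V >= 6 else 4  [with V=2]  = 4
U = R^2 + V  [with R=4, V=2]  = 18
W = max(R, U) + 4  [with R=4, U=18]  = 22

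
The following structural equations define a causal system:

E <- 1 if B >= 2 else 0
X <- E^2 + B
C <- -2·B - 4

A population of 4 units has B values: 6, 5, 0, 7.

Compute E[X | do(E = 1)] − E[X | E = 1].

-1.5

Under do(E=1), E's equation is replaced by E=1 for every unit. Per-unit X: 7, 6, 1, 8. Mean = 5.5.
E[X|E=1] averages over only the 3 units with E=1 (B = 6, 5, 7): X = 7, 6, 8, mean 7.
Difference = 5.5 − 7 = -1.5.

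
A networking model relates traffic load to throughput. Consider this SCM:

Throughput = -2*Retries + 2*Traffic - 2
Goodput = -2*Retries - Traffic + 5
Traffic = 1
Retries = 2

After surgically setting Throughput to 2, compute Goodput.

0

The intervention breaks the incoming arrows to Throughput: Throughput = -2*Retries + 2*Traffic - 2 no longer applies, and Throughput = 2.
Goodput is not downstream of the intervention, so its value is determined by the original equations.
Goodput = -2*Retries - Traffic + 5  [with Retries=2, Traffic=1]  = 0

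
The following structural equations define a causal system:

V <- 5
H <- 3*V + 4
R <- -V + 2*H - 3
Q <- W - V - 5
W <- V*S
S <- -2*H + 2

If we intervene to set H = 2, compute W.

-10

do(H=2) replaces the equation H <- 3*V + 4 with the constant H = 2.
S = -2*H + 2  [with H=2]  = -2
W = V*S  [with V=5, S=-2]  = -10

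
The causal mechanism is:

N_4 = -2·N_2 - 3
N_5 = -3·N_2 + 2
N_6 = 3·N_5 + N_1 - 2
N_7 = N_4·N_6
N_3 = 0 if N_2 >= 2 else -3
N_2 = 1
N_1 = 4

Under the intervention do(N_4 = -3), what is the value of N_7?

The intervention breaks the incoming arrows to N_4: N_4 = -2·N_2 - 3 no longer applies, and N_4 = -3.
N_5 = -3·N_2 + 2  [with N_2=1]  = -1
N_6 = 3·N_5 + N_1 - 2  [with N_5=-1, N_1=4]  = -1
N_7 = N_4·N_6  [with N_4=-3, N_6=-1]  = 3

3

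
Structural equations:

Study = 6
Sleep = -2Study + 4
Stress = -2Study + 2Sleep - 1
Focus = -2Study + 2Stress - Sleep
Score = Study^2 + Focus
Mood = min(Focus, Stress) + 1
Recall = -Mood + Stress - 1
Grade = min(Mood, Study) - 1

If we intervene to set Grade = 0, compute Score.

do(Grade=0) replaces the equation Grade = min(Mood, Study) - 1 with the constant Grade = 0.
Score is not downstream of the intervention, so its value is determined by the original equations.
Sleep = -2Study + 4  [with Study=6]  = -8
Stress = -2Study + 2Sleep - 1  [with Study=6, Sleep=-8]  = -29
Focus = -2Study + 2Stress - Sleep  [with Study=6, Stress=-29, Sleep=-8]  = -62
Score = Study^2 + Focus  [with Study=6, Focus=-62]  = -26

-26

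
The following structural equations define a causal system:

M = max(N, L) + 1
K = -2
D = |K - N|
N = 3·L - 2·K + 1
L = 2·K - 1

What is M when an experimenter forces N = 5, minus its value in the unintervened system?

do(N=5) replaces the equation N = 3·L - 2·K + 1 with the constant N = 5.
L = 2·K - 1  [with K=-2]  = -5
M = max(N, L) + 1  [with N=5, L=-5]  = 6
Without intervention: L = 2·K - 1  [with K=-2]  = -5; N = 3·L - 2·K + 1  [with L=-5, K=-2]  = -10; M = max(N, L) + 1  [with N=-10, L=-5]  = -4.
Change = 6 − (-4) = 10.

10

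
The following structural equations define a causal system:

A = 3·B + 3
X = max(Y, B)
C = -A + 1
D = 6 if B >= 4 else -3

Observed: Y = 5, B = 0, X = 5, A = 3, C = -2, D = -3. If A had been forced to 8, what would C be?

Intervening sets A = 8 and removes its equation (A = 3·B + 3).
C = -A + 1  [with A=8]  = -7

-7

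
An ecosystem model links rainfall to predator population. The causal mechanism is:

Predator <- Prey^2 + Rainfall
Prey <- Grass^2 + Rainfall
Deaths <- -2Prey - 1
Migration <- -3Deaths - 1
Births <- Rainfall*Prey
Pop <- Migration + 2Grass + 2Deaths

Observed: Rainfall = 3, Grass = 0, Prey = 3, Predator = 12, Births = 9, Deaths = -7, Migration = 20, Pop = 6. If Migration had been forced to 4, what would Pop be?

do(Migration=4) replaces the equation Migration <- -3Deaths - 1 with the constant Migration = 4.
Prey = Grass^2 + Rainfall  [with Grass=0, Rainfall=3]  = 3
Deaths = -2Prey - 1  [with Prey=3]  = -7
Pop = Migration + 2Grass + 2Deaths  [with Migration=4, Grass=0, Deaths=-7]  = -10

-10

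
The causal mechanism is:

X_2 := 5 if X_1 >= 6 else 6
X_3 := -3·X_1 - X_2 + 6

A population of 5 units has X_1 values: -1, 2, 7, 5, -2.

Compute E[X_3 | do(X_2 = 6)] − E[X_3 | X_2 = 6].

-3.6

Under do(X_2=6), X_2's equation is replaced by X_2=6 for every unit. Per-unit X_3: 3, -6, -21, -15, 6. Mean = -6.6.
E[X_3|X_2=6] averages over only the 4 units with X_2=6 (X_1 = -1, 2, 5, -2): X_3 = 3, -6, -15, 6, mean -3.
Difference = -6.6 − (-3) = -3.6.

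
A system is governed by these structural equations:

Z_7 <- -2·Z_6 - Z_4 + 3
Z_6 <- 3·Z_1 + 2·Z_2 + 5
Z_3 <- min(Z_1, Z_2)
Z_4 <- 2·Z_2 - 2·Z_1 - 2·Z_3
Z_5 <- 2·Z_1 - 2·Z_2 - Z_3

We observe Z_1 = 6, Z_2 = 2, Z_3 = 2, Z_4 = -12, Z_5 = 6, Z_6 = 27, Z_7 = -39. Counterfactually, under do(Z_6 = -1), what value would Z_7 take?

Intervening sets Z_6 = -1 and removes its equation (Z_6 <- 3·Z_1 + 2·Z_2 + 5).
Z_3 = min(Z_1, Z_2)  [with Z_1=6, Z_2=2]  = 2
Z_4 = 2·Z_2 - 2·Z_1 - 2·Z_3  [with Z_2=2, Z_1=6, Z_3=2]  = -12
Z_7 = -2·Z_6 - Z_4 + 3  [with Z_6=-1, Z_4=-12]  = 17

17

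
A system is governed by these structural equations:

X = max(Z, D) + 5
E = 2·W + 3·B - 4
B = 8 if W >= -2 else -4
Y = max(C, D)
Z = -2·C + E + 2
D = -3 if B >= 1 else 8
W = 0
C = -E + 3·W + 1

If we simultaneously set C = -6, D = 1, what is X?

39

Under do(C = -6, D = 1), each intervened variable's structural equation is replaced by its fixed value.
B = 8 if W >= -2 else -4  [with W=0]  = 8
E = 2·W + 3·B - 4  [with W=0, B=8]  = 20
Z = -2·C + E + 2  [with C=-6, E=20]  = 34
X = max(Z, D) + 5  [with Z=34, D=1]  = 39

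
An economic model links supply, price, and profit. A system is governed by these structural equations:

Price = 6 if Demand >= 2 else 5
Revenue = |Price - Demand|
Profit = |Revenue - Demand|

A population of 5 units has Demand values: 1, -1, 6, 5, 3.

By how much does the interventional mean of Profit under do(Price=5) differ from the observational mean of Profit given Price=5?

-0.8

do(Price=5) breaks Price's dependence on Demand. With Price=5 fixed, Profit across the units is 3, 7, 5, 5, 1, mean 4.2.
Observing Price=5 restricts to units where Price's equation naturally yields 5: Demand ∈ {1, -1}. In that subpopulation Profit = 3, 7, mean 5.
Difference = 4.2 − 5 = -0.8.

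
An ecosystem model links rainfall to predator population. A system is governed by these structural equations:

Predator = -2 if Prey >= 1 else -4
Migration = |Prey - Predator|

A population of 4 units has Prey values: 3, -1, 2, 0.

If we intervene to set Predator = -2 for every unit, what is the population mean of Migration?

The intervention sets Predator=-2 in all 4 units regardless of Prey. Recomputing Migration per unit gives 5, 1, 4, 2; average 3.

3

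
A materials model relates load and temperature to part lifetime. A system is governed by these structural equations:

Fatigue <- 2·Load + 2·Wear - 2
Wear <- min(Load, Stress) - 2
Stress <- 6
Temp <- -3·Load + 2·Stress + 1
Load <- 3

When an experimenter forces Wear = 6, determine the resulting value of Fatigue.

Intervening sets Wear = 6 and removes its equation (Wear <- min(Load, Stress) - 2).
Fatigue = 2·Load + 2·Wear - 2  [with Load=3, Wear=6]  = 16

16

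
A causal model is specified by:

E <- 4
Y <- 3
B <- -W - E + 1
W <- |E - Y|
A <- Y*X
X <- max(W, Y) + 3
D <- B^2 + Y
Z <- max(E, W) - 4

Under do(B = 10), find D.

103

Intervening sets B = 10 and removes its equation (B <- -W - E + 1).
D = B^2 + Y  [with B=10, Y=3]  = 103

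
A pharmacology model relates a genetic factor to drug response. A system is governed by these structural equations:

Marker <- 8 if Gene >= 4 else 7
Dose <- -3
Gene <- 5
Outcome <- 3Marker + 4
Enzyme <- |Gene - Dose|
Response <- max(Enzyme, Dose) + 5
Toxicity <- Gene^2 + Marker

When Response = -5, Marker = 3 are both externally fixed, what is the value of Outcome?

13

Setting Response = -5, Marker = 3 by intervention discards those variables' equations.
Outcome = 3Marker + 4  [with Marker=3]  = 13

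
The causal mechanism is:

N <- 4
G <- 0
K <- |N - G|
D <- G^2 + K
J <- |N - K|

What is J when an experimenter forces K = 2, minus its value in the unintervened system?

2

do(K=2) replaces the equation K <- |N - G| with the constant K = 2.
J = |N - K|  [with N=4, K=2]  = 2
Without intervention: K = |N - G|  [with N=4, G=0]  = 4; J = |N - K|  [with N=4, K=4]  = 0.
Change = 2 − 0 = 2.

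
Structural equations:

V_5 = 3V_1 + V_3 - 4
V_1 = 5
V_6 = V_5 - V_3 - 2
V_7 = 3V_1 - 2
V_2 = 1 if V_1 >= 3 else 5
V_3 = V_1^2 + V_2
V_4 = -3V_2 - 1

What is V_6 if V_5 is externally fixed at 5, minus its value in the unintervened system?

The intervention breaks the incoming arrows to V_5: V_5 = 3V_1 + V_3 - 4 no longer applies, and V_5 = 5.
V_2 = 1 if V_1 >= 3 else 5  [with V_1=5]  = 1
V_3 = V_1^2 + V_2  [with V_1=5, V_2=1]  = 26
V_6 = V_5 - V_3 - 2  [with V_5=5, V_3=26]  = -23
Without intervention: V_2 = 1 if V_1 >= 3 else 5  [with V_1=5]  = 1; V_3 = V_1^2 + V_2  [with V_1=5, V_2=1]  = 26; V_5 = 3V_1 + V_3 - 4  [with V_1=5, V_3=26]  = 37; V_6 = V_5 - V_3 - 2  [with V_5=37, V_3=26]  = 9.
Change = -23 − 9 = -32.

-32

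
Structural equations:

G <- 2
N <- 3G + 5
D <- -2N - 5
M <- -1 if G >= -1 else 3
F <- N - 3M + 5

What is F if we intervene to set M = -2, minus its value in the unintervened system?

3

Intervening sets M = -2 and removes its equation (M <- -1 if G >= -1 else 3).
N = 3G + 5  [with G=2]  = 11
F = N - 3M + 5  [with N=11, M=-2]  = 22
Without intervention: N = 3G + 5  [with G=2]  = 11; M = -1 if G >= -1 else 3  [with G=2]  = -1; F = N - 3M + 5  [with N=11, M=-1]  = 19.
Change = 22 − 19 = 3.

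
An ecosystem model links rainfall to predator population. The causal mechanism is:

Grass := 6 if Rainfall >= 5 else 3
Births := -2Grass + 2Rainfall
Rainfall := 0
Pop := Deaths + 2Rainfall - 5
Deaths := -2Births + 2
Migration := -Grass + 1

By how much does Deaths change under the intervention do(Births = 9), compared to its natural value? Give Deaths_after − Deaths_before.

-30

The intervention breaks the incoming arrows to Births: Births := -2Grass + 2Rainfall no longer applies, and Births = 9.
Deaths = -2Births + 2  [with Births=9]  = -16
Without intervention: Grass = 6 if Rainfall >= 5 else 3  [with Rainfall=0]  = 3; Births = -2Grass + 2Rainfall  [with Grass=3, Rainfall=0]  = -6; Deaths = -2Births + 2  [with Births=-6]  = 14.
Change = -16 − 14 = -30.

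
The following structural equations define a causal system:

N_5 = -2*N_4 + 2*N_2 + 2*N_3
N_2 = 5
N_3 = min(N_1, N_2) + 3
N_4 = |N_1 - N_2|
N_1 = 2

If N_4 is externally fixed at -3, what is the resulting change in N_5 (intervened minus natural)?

12

Intervening sets N_4 = -3 and removes its equation (N_4 = |N_1 - N_2|).
N_3 = min(N_1, N_2) + 3  [with N_1=2, N_2=5]  = 5
N_5 = -2*N_4 + 2*N_2 + 2*N_3  [with N_4=-3, N_2=5, N_3=5]  = 26
Without intervention: N_3 = min(N_1, N_2) + 3  [with N_1=2, N_2=5]  = 5; N_4 = |N_1 - N_2|  [with N_1=2, N_2=5]  = 3; N_5 = -2*N_4 + 2*N_2 + 2*N_3  [with N_4=3, N_2=5, N_3=5]  = 14.
Change = 26 − 14 = 12.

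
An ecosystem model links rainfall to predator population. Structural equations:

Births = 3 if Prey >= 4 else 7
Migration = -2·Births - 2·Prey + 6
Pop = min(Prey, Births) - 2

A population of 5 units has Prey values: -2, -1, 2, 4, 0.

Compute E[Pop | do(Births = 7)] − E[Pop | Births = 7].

The intervention sets Births=7 in all 5 units regardless of Prey. Recomputing Pop per unit gives -4, -3, 0, 2, -2; average -1.4.
Observing Births=7 restricts to units where Births's equation naturally yields 7: Prey ∈ {-2, -1, 2, 0}. In that subpopulation Pop = -4, -3, 0, -2, mean -2.25.
Difference = -1.4 − (-2.25) = 0.85.

0.85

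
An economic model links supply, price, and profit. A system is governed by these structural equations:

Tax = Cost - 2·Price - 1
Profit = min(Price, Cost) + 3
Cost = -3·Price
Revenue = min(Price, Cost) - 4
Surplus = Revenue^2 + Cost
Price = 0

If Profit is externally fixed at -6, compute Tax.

The intervention breaks the incoming arrows to Profit: Profit = min(Price, Cost) + 3 no longer applies, and Profit = -6.
Since Tax is not a descendant of the intervened variable, it is unaffected.
Cost = -3·Price  [with Price=0]  = 0
Tax = Cost - 2·Price - 1  [with Cost=0, Price=0]  = -1

-1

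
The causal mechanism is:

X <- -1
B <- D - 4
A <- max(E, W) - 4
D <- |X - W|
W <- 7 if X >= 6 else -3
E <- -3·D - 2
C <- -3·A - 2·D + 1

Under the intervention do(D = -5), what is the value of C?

The intervention breaks the incoming arrows to D: D <- |X - W| no longer applies, and D = -5.
W = 7 if X >= 6 else -3  [with X=-1]  = -3
E = -3·D - 2  [with D=-5]  = 13
A = max(E, W) - 4  [with E=13, W=-3]  = 9
C = -3·A - 2·D + 1  [with A=9, D=-5]  = -16

-16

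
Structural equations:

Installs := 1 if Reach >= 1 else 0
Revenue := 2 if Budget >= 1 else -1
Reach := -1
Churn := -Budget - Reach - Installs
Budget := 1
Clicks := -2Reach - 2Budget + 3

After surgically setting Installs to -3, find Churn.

3

Intervening sets Installs = -3 and removes its equation (Installs := 1 if Reach >= 1 else 0).
Churn = -Budget - Reach - Installs  [with Budget=1, Reach=-1, Installs=-3]  = 3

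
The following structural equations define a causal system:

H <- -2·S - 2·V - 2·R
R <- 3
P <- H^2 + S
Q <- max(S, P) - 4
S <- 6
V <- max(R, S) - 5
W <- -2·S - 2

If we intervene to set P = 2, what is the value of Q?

2

The intervention breaks the incoming arrows to P: P <- H^2 + S no longer applies, and P = 2.
Q = max(S, P) - 4  [with S=6, P=2]  = 2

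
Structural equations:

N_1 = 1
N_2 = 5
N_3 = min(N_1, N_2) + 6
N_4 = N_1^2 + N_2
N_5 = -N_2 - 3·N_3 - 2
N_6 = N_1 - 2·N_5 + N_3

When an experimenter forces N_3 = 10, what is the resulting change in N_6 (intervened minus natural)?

21

The intervention breaks the incoming arrows to N_3: N_3 = min(N_1, N_2) + 6 no longer applies, and N_3 = 10.
N_5 = -N_2 - 3·N_3 - 2  [with N_2=5, N_3=10]  = -37
N_6 = N_1 - 2·N_5 + N_3  [with N_1=1, N_5=-37, N_3=10]  = 85
Without intervention: N_3 = min(N_1, N_2) + 6  [with N_1=1, N_2=5]  = 7; N_5 = -N_2 - 3·N_3 - 2  [with N_2=5, N_3=7]  = -28; N_6 = N_1 - 2·N_5 + N_3  [with N_1=1, N_5=-28, N_3=7]  = 64.
Change = 85 − 64 = 21.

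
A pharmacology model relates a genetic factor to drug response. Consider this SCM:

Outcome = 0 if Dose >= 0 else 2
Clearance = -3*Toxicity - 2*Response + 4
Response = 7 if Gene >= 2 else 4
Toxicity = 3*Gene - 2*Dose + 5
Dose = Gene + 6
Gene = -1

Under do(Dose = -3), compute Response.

The intervention breaks the incoming arrows to Dose: Dose = Gene + 6 no longer applies, and Dose = -3.
Since Response is not a descendant of the intervened variable, it is unaffected.
Response = 7 if Gene >= 2 else 4  [with Gene=-1]  = 4

4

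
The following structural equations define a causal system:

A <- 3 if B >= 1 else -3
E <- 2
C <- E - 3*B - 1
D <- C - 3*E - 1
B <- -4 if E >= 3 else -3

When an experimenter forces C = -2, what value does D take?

Intervening sets C = -2 and removes its equation (C <- E - 3*B - 1).
D = C - 3*E - 1  [with C=-2, E=2]  = -9

-9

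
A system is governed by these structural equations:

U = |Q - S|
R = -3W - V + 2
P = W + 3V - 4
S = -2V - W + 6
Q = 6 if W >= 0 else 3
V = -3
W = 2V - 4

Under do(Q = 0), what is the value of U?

The intervention breaks the incoming arrows to Q: Q = 6 if W >= 0 else 3 no longer applies, and Q = 0.
W = 2V - 4  [with V=-3]  = -10
S = -2V - W + 6  [with V=-3, W=-10]  = 22
U = |Q - S|  [with Q=0, S=22]  = 22

22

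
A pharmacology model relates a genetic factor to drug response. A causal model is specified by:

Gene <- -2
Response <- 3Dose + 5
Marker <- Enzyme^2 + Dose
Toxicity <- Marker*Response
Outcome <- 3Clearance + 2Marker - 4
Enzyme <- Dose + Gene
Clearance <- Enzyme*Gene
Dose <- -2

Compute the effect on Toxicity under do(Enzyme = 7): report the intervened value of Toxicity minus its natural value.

-33

The intervention breaks the incoming arrows to Enzyme: Enzyme <- Dose + Gene no longer applies, and Enzyme = 7.
Marker = Enzyme^2 + Dose  [with Enzyme=7, Dose=-2]  = 47
Response = 3Dose + 5  [with Dose=-2]  = -1
Toxicity = Marker*Response  [with Marker=47, Response=-1]  = -47
Without intervention: Enzyme = Dose + Gene  [with Dose=-2, Gene=-2]  = -4; Marker = Enzyme^2 + Dose  [with Enzyme=-4, Dose=-2]  = 14; Response = 3Dose + 5  [with Dose=-2]  = -1; Toxicity = Marker*Response  [with Marker=14, Response=-1]  = -14.
Change = -47 − (-14) = -33.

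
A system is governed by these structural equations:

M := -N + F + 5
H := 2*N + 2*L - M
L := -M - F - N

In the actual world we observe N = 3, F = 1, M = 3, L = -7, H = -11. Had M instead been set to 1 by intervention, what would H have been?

-5

do(M=1) replaces the equation M := -N + F + 5 with the constant M = 1.
L = -M - F - N  [with M=1, F=1, N=3]  = -5
H = 2*N + 2*L - M  [with N=3, L=-5, M=1]  = -5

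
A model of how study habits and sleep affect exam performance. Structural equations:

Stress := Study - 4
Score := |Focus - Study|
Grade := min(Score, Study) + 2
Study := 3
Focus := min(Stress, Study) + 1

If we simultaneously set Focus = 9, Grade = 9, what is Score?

The joint intervention fixes Focus = 9, Grade = 9, removing each variable's own equation.
Score = |Focus - Study|  [with Focus=9, Study=3]  = 6

6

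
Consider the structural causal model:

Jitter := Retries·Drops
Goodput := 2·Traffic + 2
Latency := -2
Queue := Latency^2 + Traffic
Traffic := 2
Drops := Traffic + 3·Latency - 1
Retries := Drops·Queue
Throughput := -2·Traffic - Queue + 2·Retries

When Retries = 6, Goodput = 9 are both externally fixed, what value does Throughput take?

2

Setting Retries = 6, Goodput = 9 by intervention discards those variables' equations.
Queue = Latency^2 + Traffic  [with Latency=-2, Traffic=2]  = 6
Throughput = -2·Traffic - Queue + 2·Retries  [with Traffic=2, Queue=6, Retries=6]  = 2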